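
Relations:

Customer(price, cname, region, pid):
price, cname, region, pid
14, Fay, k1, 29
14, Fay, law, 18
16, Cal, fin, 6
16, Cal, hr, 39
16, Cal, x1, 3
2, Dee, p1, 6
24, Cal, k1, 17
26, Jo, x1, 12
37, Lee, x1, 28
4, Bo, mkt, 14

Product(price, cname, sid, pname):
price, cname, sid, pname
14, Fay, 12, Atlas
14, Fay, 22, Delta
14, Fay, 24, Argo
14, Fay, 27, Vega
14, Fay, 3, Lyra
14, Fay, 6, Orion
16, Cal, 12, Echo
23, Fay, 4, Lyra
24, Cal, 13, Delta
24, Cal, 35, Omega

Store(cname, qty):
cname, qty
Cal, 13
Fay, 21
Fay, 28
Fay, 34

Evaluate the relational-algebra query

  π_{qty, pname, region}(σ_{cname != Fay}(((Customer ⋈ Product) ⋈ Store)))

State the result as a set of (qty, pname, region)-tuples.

Natural join on price, cname: {(14, Fay, k1, 29, 12, Atlas), (14, Fay, k1, 29, 22, Delta), (14, Fay, k1, 29, 24, Argo), (14, Fay, k1, 29, 27, Vega), (14, Fay, k1, 29, 3, Lyra), (14, Fay, k1, 29, 6, Orion), (14, Fay, law, 18, 12, Atlas), (14, Fay, law, 18, 22, Delta), (14, Fay, law, 18, 24, Argo), (14, Fay, law, 18, 27, Vega), (14, Fay, law, 18, 3, Lyra), (14, Fay, law, 18, 6, Orion), (16, Cal, fin, 6, 12, Echo), (16, Cal, hr, 39, 12, Echo), (16, Cal, x1, 3, 12, Echo), (24, Cal, k1, 17, 13, Delta), (24, Cal, k1, 17, 35, Omega)}
Natural join on cname: {(14, Fay, k1, 29, 12, Atlas, 21), (14, Fay, k1, 29, 12, Atlas, 28), (14, Fay, k1, 29, 12, Atlas, 34), (14, Fay, k1, 29, 22, Delta, 21), (14, Fay, k1, 29, 22, Delta, 28), (14, Fay, k1, 29, 22, Delta, 34), (14, Fay, k1, 29, 24, Argo, 21), (14, Fay, k1, 29, 24, Argo, 28), (14, Fay, k1, 29, 24, Argo, 34), (14, Fay, k1, 29, 27, Vega, 21), (14, Fay, k1, 29, 27, Vega, 28), (14, Fay, k1, 29, 27, Vega, 34), (14, Fay, k1, 29, 3, Lyra, 21), (14, Fay, k1, 29, 3, Lyra, 28), (14, Fay, k1, 29, 3, Lyra, 34), (14, Fay, k1, 29, 6, Orion, 21), (14, Fay, k1, 29, 6, Orion, 28), (14, Fay, k1, 29, 6, Orion, 34), (14, Fay, law, 18, 12, Atlas, 21), (14, Fay, law, 18, 12, Atlas, 28), (14, Fay, law, 18, 12, Atlas, 34), (14, Fay, law, 18, 22, Delta, 21), (14, Fay, law, 18, 22, Delta, 28), (14, Fay, law, 18, 22, Delta, 34), (14, Fay, law, 18, 24, Argo, 21), (14, Fay, law, 18, 24, Argo, 28), (14, Fay, law, 18, 24, Argo, 34), (14, Fay, law, 18, 27, Vega, 21), (14, Fay, law, 18, 27, Vega, 28), (14, Fay, law, 18, 27, Vega, 34), (14, Fay, law, 18, 3, Lyra, 21), (14, Fay, law, 18, 3, Lyra, 28), (14, Fay, law, 18, 3, Lyra, 34), (14, Fay, law, 18, 6, Orion, 21), (14, Fay, law, 18, 6, Orion, 28), (14, Fay, law, 18, 6, Orion, 34), (16, Cal, fin, 6, 12, Echo, 13), (16, Cal, hr, 39, 12, Echo, 13), (16, Cal, x1, 3, 12, Echo, 13), (24, Cal, k1, 17, 13, Delta, 13), (24, Cal, k1, 17, 35, Omega, 13)}
Selection cname != Fay: {(16, Cal, fin, 6, 12, Echo, 13), (16, Cal, hr, 39, 12, Echo, 13), (16, Cal, x1, 3, 12, Echo, 13), (24, Cal, k1, 17, 13, Delta, 13), (24, Cal, k1, 17, 35, Omega, 13)}
Projecting to qty, pname, region: {(13, Delta, k1), (13, Echo, fin), (13, Echo, hr), (13, Echo, x1), (13, Omega, k1)}

{(13, Delta, k1), (13, Echo, fin), (13, Echo, hr), (13, Echo, x1), (13, Omega, k1)}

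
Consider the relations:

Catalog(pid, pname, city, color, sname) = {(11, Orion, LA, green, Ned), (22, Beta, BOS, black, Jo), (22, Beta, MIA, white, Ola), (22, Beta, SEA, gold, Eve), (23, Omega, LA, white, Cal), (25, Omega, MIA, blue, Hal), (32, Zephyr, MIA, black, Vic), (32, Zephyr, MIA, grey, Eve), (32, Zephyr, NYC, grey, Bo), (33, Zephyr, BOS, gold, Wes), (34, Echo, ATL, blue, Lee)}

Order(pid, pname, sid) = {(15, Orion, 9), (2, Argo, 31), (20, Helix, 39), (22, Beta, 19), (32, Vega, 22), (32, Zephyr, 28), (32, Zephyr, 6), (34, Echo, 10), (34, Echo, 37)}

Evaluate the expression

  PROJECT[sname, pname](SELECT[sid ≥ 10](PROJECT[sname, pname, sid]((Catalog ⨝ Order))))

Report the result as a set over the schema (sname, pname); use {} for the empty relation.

{(Bo, Zephyr), (Eve, Beta), (Eve, Zephyr), (Jo, Beta), (Lee, Echo), (Ola, Beta), (Vic, Zephyr)}

Joining Catalog and Order on pid, pname yields {(22, Beta, BOS, black, Jo, 19), (22, Beta, MIA, white, Ola, 19), (22, Beta, SEA, gold, Eve, 19), (32, Zephyr, MIA, black, Vic, 28), (32, Zephyr, MIA, black, Vic, 6), (32, Zephyr, MIA, grey, Eve, 28), (32, Zephyr, MIA, grey, Eve, 6), (32, Zephyr, NYC, grey, Bo, 28), (32, Zephyr, NYC, grey, Bo, 6), (34, Echo, ATL, blue, Lee, 10), (34, Echo, ATL, blue, Lee, 37)}.
Projecting to sname, pname, sid: {(Bo, Zephyr, 28), (Bo, Zephyr, 6), (Eve, Beta, 19), (Eve, Zephyr, 28), (Eve, Zephyr, 6), (Jo, Beta, 19), (Lee, Echo, 10), (Lee, Echo, 37), (Ola, Beta, 19), (Vic, Zephyr, 28), (Vic, Zephyr, 6)}
Selection sid ≥ 10: {(Bo, Zephyr, 28), (Eve, Beta, 19), (Eve, Zephyr, 28), (Jo, Beta, 19), (Lee, Echo, 10), (Lee, Echo, 37), (Ola, Beta, 19), (Vic, Zephyr, 28)}
Projecting to sname, pname (1 duplicate(s) eliminated): {(Bo, Zephyr), (Eve, Beta), (Eve, Zephyr), (Jo, Beta), (Lee, Echo), (Ola, Beta), (Vic, Zephyr)}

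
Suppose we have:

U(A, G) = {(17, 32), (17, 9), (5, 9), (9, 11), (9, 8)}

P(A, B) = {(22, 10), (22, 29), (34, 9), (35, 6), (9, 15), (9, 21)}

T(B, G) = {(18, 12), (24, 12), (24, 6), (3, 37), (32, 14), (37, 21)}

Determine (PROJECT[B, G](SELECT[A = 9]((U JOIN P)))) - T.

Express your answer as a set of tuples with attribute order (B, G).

U ⋈ P (natural join on A): {(9, 11, 15), (9, 11, 21), (9, 8, 15), (9, 8, 21)}
Filtering on A = 9 leaves {(9, 11, 15), (9, 11, 21), (9, 8, 15), (9, 8, 21)}.
Projecting to B, G: {(15, 11), (15, 8), (21, 11), (21, 8)}
Difference: {(15, 11), (15, 8), (21, 11), (21, 8)} with {(18, 12), (24, 12), (24, 6), (3, 37), (32, 14), (37, 21)} → {(15, 11), (15, 8), (21, 11), (21, 8)}

{(15, 11), (15, 8), (21, 11), (21, 8)}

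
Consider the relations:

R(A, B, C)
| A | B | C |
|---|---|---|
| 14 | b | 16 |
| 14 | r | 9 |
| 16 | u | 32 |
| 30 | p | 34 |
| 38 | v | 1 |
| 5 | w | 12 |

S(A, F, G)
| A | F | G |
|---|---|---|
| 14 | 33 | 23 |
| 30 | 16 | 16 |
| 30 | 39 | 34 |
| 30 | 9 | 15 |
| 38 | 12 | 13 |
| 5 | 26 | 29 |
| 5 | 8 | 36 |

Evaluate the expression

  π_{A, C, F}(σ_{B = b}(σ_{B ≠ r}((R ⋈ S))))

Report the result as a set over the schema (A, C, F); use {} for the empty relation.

{(14, 16, 33)}

Natural join on A: {(14, b, 16, 33, 23), (14, r, 9, 33, 23), (30, p, 34, 16, 16), (30, p, 34, 39, 34), (30, p, 34, 9, 15), (38, v, 1, 12, 13), (5, w, 12, 26, 29), (5, w, 12, 8, 36)}
Apply σ_{B ≠ r}; surviving tuples: {(14, b, 16, 33, 23), (30, p, 34, 16, 16), (30, p, 34, 39, 34), (30, p, 34, 9, 15), (38, v, 1, 12, 13), (5, w, 12, 26, 29), (5, w, 12, 8, 36)}
Apply σ_{B = b}; surviving tuples: {(14, b, 16, 33, 23)}
Keep only column(s) A, C, F: {(14, 16, 33)}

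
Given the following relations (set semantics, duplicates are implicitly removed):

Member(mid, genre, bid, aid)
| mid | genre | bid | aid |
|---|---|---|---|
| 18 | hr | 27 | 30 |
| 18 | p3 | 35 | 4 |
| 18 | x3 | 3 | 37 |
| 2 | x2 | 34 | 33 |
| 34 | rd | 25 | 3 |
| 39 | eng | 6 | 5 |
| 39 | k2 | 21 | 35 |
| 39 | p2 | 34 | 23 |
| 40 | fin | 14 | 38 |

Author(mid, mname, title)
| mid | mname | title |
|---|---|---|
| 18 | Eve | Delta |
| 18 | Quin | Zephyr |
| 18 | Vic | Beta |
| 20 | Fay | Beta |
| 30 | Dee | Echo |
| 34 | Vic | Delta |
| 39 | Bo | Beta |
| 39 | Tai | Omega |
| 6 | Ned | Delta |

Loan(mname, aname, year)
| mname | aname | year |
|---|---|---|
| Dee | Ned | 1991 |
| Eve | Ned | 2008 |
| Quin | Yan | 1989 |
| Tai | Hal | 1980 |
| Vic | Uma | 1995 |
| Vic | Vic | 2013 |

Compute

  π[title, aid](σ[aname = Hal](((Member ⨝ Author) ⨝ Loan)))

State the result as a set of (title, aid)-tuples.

{(Omega, 23), (Omega, 35), (Omega, 5)}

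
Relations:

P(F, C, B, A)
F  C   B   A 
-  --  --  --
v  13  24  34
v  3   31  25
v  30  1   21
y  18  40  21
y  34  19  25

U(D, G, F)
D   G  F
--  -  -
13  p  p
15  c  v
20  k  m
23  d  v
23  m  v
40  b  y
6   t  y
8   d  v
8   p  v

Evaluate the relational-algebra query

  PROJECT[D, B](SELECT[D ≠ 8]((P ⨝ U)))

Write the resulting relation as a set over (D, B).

{(15, 1), (15, 24), (15, 31), (23, 1), (23, 24), (23, 31), (40, 19), (40, 40), (6, 19), (6, 40)}

Joining P and U on F yields {(v, 13, 24, 34, 15, c), (v, 13, 24, 34, 23, d), (v, 13, 24, 34, 23, m), (v, 13, 24, 34, 8, d), (v, 13, 24, 34, 8, p), (v, 3, 31, 25, 15, c), (v, 3, 31, 25, 23, d), (v, 3, 31, 25, 23, m), (v, 3, 31, 25, 8, d), (v, 3, 31, 25, 8, p), (v, 30, 1, 21, 15, c), (v, 30, 1, 21, 23, d), (v, 30, 1, 21, 23, m), (v, 30, 1, 21, 8, d), (v, 30, 1, 21, 8, p), (y, 18, 40, 21, 40, b), (y, 18, 40, 21, 6, t), (y, 34, 19, 25, 40, b), (y, 34, 19, 25, 6, t)}.
Apply σ_{D ≠ 8}; surviving tuples: {(v, 13, 24, 34, 15, c), (v, 13, 24, 34, 23, d), (v, 13, 24, 34, 23, m), (v, 3, 31, 25, 15, c), (v, 3, 31, 25, 23, d), (v, 3, 31, 25, 23, m), (v, 30, 1, 21, 15, c), (v, 30, 1, 21, 23, d), (v, 30, 1, 21, 23, m), (y, 18, 40, 21, 40, b), (y, 18, 40, 21, 6, t), (y, 34, 19, 25, 40, b), (y, 34, 19, 25, 6, t)}
Keep only column(s) D, B (3 duplicate(s) eliminated): {(15, 1), (15, 24), (15, 31), (23, 1), (23, 24), (23, 31), (40, 19), (40, 40), (6, 19), (6, 40)}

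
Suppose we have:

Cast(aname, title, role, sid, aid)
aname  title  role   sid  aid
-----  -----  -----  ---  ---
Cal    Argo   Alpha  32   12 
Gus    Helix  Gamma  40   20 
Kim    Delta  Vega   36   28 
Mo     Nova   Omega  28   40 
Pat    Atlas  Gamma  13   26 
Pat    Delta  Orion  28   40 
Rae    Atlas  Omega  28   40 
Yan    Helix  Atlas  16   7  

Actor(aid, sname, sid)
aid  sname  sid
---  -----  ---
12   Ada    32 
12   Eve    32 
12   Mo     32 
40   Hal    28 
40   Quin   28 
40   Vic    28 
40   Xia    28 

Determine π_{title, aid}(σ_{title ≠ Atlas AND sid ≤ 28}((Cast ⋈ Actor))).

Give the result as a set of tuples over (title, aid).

{(Delta, 40), (Nova, 40)}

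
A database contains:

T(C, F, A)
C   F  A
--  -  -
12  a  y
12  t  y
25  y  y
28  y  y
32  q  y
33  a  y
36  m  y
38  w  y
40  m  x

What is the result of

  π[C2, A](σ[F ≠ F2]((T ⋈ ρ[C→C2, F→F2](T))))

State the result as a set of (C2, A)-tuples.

{(12, y), (25, y), (28, y), (32, y), (33, y), (36, y), (38, y)}

ρ[C→C2, F→F2]: schema becomes (C2, F2, A); tuples unchanged.
Natural join on A: {(12, a, y, 12, a), (12, a, y, 12, t), (12, a, y, 25, y), (12, a, y, 28, y), (12, a, y, 32, q), (12, a, y, 33, a), (12, a, y, 36, m), (12, a, y, 38, w), (12, t, y, 12, a), (12, t, y, 12, t), (12, t, y, 25, y), (12, t, y, 28, y), (12, t, y, 32, q), (12, t, y, 33, a), (12, t, y, 36, m), (12, t, y, 38, w), (25, y, y, 12, a), (25, y, y, 12, t), (25, y, y, 25, y), (25, y, y, 28, y), (25, y, y, 32, q), (25, y, y, 33, a), (25, y, y, 36, m), (25, y, y, 38, w), (28, y, y, 12, a), (28, y, y, 12, t), (28, y, y, 25, y), (28, y, y, 28, y), (28, y, y, 32, q), (28, y, y, 33, a), (28, y, y, 36, m), (28, y, y, 38, w), (32, q, y, 12, a), (32, q, y, 12, t), (32, q, y, 25, y), (32, q, y, 28, y), (32, q, y, 32, q), (32, q, y, 33, a), (32, q, y, 36, m), (32, q, y, 38, w), (33, a, y, 12, a), (33, a, y, 12, t), (33, a, y, 25, y), (33, a, y, 28, y), (33, a, y, 32, q), (33, a, y, 33, a), (33, a, y, 36, m), (33, a, y, 38, w), (36, m, y, 12, a), (36, m, y, 12, t), (36, m, y, 25, y), (36, m, y, 28, y), (36, m, y, 32, q), (36, m, y, 33, a), (36, m, y, 36, m), (36, m, y, 38, w), (38, w, y, 12, a), (38, w, y, 12, t), (38, w, y, 25, y), (38, w, y, 28, y), (38, w, y, 32, q), (38, w, y, 33, a), (38, w, y, 36, m), (38, w, y, 38, w), (40, m, x, 40, m)}
Selection F ≠ F2: {(12, a, y, 12, t), (12, a, y, 25, y), (12, a, y, 28, y), (12, a, y, 32, q), (12, a, y, 36, m), (12, a, y, 38, w), (12, t, y, 12, a), (12, t, y, 25, y), (12, t, y, 28, y), (12, t, y, 32, q), (12, t, y, 33, a), (12, t, y, 36, m), (12, t, y, 38, w), (25, y, y, 12, a), (25, y, y, 12, t), (25, y, y, 32, q), (25, y, y, 33, a), (25, y, y, 36, m), (25, y, y, 38, w), (28, y, y, 12, a), (28, y, y, 12, t), (28, y, y, 32, q), (28, y, y, 33, a), (28, y, y, 36, m), (28, y, y, 38, w), (32, q, y, 12, a), (32, q, y, 12, t), (32, q, y, 25, y), (32, q, y, 28, y), (32, q, y, 33, a), (32, q, y, 36, m), (32, q, y, 38, w), (33, a, y, 12, t), (33, a, y, 25, y), (33, a, y, 28, y), (33, a, y, 32, q), (33, a, y, 36, m), (33, a, y, 38, w), (36, m, y, 12, a), (36, m, y, 12, t), (36, m, y, 25, y), (36, m, y, 28, y), (36, m, y, 32, q), (36, m, y, 33, a), (36, m, y, 38, w), (38, w, y, 12, a), (38, w, y, 12, t), (38, w, y, 25, y), (38, w, y, 28, y), (38, w, y, 32, q), (38, w, y, 33, a), (38, w, y, 36, m)}
π_{C2, A} gives {(12, y), (25, y), (28, y), (32, y), (33, y), (36, y), (38, y)} (45 duplicate(s) eliminated).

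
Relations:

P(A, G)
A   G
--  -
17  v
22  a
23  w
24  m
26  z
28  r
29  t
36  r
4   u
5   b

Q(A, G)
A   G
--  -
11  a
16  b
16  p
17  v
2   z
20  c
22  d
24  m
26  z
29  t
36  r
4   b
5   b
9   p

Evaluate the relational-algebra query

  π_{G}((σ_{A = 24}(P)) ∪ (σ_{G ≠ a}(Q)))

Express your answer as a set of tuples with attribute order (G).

σ[A = 24]: keep tuples satisfying A = 24 → {(24, m)}
σ[G ≠ a]: keep tuples satisfying G ≠ a → {(16, b), (16, p), (17, v), (2, z), (20, c), (22, d), (24, m), (26, z), (29, t), (36, r), (4, b), (5, b), (9, p)}
Set union of the two operands is {(16, b), (16, p), (17, v), (2, z), (20, c), (22, d), (24, m), (26, z), (29, t), (36, r), (4, b), (5, b), (9, p)}.
Projecting to G (4 duplicate(s) eliminated): {b, c, d, m, p, r, t, v, z}

{b, c, d, m, p, r, t, v, z}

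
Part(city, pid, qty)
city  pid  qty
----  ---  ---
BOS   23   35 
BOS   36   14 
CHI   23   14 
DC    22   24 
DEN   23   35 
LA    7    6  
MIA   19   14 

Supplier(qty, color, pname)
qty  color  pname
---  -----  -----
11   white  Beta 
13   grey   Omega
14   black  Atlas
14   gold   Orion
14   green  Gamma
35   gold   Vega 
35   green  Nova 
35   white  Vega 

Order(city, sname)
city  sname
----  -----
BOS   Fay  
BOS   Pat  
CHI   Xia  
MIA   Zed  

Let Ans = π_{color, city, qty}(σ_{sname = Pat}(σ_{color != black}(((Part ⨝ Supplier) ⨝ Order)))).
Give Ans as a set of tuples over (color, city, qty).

{(gold, BOS, 14), (gold, BOS, 35), (green, BOS, 14), (green, BOS, 35), (white, BOS, 35)}

Joining Part and Supplier on qty yields {(BOS, 23, 35, gold, Vega), (BOS, 23, 35, green, Nova), (BOS, 23, 35, white, Vega), (BOS, 36, 14, black, Atlas), (BOS, 36, 14, gold, Orion), (BOS, 36, 14, green, Gamma), (CHI, 23, 14, black, Atlas), (CHI, 23, 14, gold, Orion), (CHI, 23, 14, green, Gamma), (DEN, 23, 35, gold, Vega), (DEN, 23, 35, green, Nova), (DEN, 23, 35, white, Vega), (MIA, 19, 14, black, Atlas), (MIA, 19, 14, gold, Orion), (MIA, 19, 14, green, Gamma)}.
Joining (Part ⨝ Supplier) and Order on city yields {(BOS, 23, 35, gold, Vega, Fay), (BOS, 23, 35, gold, Vega, Pat), (BOS, 23, 35, green, Nova, Fay), (BOS, 23, 35, green, Nova, Pat), (BOS, 23, 35, white, Vega, Fay), (BOS, 23, 35, white, Vega, Pat), (BOS, 36, 14, black, Atlas, Fay), (BOS, 36, 14, black, Atlas, Pat), (BOS, 36, 14, gold, Orion, Fay), (BOS, 36, 14, gold, Orion, Pat), (BOS, 36, 14, green, Gamma, Fay), (BOS, 36, 14, green, Gamma, Pat), (CHI, 23, 14, black, Atlas, Xia), (CHI, 23, 14, gold, Orion, Xia), (CHI, 23, 14, green, Gamma, Xia), (MIA, 19, 14, black, Atlas, Zed), (MIA, 19, 14, gold, Orion, Zed), (MIA, 19, 14, green, Gamma, Zed)}.
σ[color != black]: keep tuples satisfying color != black → {(BOS, 23, 35, gold, Vega, Fay), (BOS, 23, 35, gold, Vega, Pat), (BOS, 23, 35, green, Nova, Fay), (BOS, 23, 35, green, Nova, Pat), (BOS, 23, 35, white, Vega, Fay), (BOS, 23, 35, white, Vega, Pat), (BOS, 36, 14, gold, Orion, Fay), (BOS, 36, 14, gold, Orion, Pat), (BOS, 36, 14, green, Gamma, Fay), (BOS, 36, 14, green, Gamma, Pat), (CHI, 23, 14, gold, Orion, Xia), (CHI, 23, 14, green, Gamma, Xia), (MIA, 19, 14, gold, Orion, Zed), (MIA, 19, 14, green, Gamma, Zed)}
σ[sname = Pat]: keep tuples satisfying sname = Pat → {(BOS, 23, 35, gold, Vega, Pat), (BOS, 23, 35, green, Nova, Pat), (BOS, 23, 35, white, Vega, Pat), (BOS, 36, 14, gold, Orion, Pat), (BOS, 36, 14, green, Gamma, Pat)}
Keep only column(s) color, city, qty: {(gold, BOS, 14), (gold, BOS, 35), (green, BOS, 14), (green, BOS, 35), (white, BOS, 35)}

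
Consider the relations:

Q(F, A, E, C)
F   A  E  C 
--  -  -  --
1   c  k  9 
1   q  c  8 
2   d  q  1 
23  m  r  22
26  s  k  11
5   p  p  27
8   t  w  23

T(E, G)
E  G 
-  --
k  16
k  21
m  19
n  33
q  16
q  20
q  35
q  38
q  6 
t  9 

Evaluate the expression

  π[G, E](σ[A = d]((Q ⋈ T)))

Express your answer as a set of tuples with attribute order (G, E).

Natural join on E: {(1, c, k, 9, 16), (1, c, k, 9, 21), (2, d, q, 1, 16), (2, d, q, 1, 20), (2, d, q, 1, 35), (2, d, q, 1, 38), (2, d, q, 1, 6), (26, s, k, 11, 16), (26, s, k, 11, 21)}
Selection A = d: {(2, d, q, 1, 16), (2, d, q, 1, 20), (2, d, q, 1, 35), (2, d, q, 1, 38), (2, d, q, 1, 6)}
Keep only column(s) G, E: {(16, q), (20, q), (35, q), (38, q), (6, q)}

{(16, q), (20, q), (35, q), (38, q), (6, q)}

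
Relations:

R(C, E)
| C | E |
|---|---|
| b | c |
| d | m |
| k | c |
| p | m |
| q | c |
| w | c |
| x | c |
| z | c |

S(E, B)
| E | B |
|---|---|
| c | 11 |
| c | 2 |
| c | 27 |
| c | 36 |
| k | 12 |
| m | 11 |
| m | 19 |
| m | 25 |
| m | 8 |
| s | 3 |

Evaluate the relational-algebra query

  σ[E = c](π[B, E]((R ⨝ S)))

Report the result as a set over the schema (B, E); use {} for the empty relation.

{(11, c), (2, c), (27, c), (36, c)}

Natural join on E: {(b, c, 11), (b, c, 2), (b, c, 27), (b, c, 36), (d, m, 11), (d, m, 19), (d, m, 25), (d, m, 8), (k, c, 11), (k, c, 2), (k, c, 27), (k, c, 36), (p, m, 11), (p, m, 19), (p, m, 25), (p, m, 8), (q, c, 11), (q, c, 2), (q, c, 27), (q, c, 36), (w, c, 11), (w, c, 2), (w, c, 27), (w, c, 36), (x, c, 11), (x, c, 2), (x, c, 27), (x, c, 36), (z, c, 11), (z, c, 2), (z, c, 27), (z, c, 36)}
Keep only column(s) B, E (24 duplicate(s) eliminated): {(11, c), (11, m), (19, m), (2, c), (25, m), (27, c), (36, c), (8, m)}
Selection E = c: {(11, c), (2, c), (27, c), (36, c)}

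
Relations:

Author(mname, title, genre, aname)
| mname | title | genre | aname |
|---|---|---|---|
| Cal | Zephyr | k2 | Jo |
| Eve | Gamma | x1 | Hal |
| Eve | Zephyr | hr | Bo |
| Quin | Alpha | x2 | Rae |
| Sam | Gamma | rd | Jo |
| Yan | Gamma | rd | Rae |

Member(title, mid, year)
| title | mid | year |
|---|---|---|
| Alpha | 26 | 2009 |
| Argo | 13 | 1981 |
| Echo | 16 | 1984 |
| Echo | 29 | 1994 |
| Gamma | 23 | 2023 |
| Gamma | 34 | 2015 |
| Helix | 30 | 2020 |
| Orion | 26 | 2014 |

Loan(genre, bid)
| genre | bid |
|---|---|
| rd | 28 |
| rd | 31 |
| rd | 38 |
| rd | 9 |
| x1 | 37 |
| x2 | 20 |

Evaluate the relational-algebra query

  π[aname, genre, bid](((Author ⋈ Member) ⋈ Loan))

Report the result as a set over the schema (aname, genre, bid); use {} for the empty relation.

Natural join on title: {(Eve, Gamma, x1, Hal, 23, 2023), (Eve, Gamma, x1, Hal, 34, 2015), (Quin, Alpha, x2, Rae, 26, 2009), (Sam, Gamma, rd, Jo, 23, 2023), (Sam, Gamma, rd, Jo, 34, 2015), (Yan, Gamma, rd, Rae, 23, 2023), (Yan, Gamma, rd, Rae, 34, 2015)}
Natural join on genre: {(Eve, Gamma, x1, Hal, 23, 2023, 37), (Eve, Gamma, x1, Hal, 34, 2015, 37), (Quin, Alpha, x2, Rae, 26, 2009, 20), (Sam, Gamma, rd, Jo, 23, 2023, 28), (Sam, Gamma, rd, Jo, 23, 2023, 31), (Sam, Gamma, rd, Jo, 23, 2023, 38), (Sam, Gamma, rd, Jo, 23, 2023, 9), (Sam, Gamma, rd, Jo, 34, 2015, 28), (Sam, Gamma, rd, Jo, 34, 2015, 31), (Sam, Gamma, rd, Jo, 34, 2015, 38), (Sam, Gamma, rd, Jo, 34, 2015, 9), (Yan, Gamma, rd, Rae, 23, 2023, 28), (Yan, Gamma, rd, Rae, 23, 2023, 31), (Yan, Gamma, rd, Rae, 23, 2023, 38), (Yan, Gamma, rd, Rae, 23, 2023, 9), (Yan, Gamma, rd, Rae, 34, 2015, 28), (Yan, Gamma, rd, Rae, 34, 2015, 31), (Yan, Gamma, rd, Rae, 34, 2015, 38), (Yan, Gamma, rd, Rae, 34, 2015, 9)}
Keep only column(s) aname, genre, bid (9 duplicate(s) eliminated): {(Hal, x1, 37), (Jo, rd, 28), (Jo, rd, 31), (Jo, rd, 38), (Jo, rd, 9), (Rae, rd, 28), (Rae, rd, 31), (Rae, rd, 38), (Rae, rd, 9), (Rae, x2, 20)}

{(Hal, x1, 37), (Jo, rd, 28), (Jo, rd, 31), (Jo, rd, 38), (Jo, rd, 9), (Rae, rd, 28), (Rae, rd, 31), (Rae, rd, 38), (Rae, rd, 9), (Rae, x2, 20)}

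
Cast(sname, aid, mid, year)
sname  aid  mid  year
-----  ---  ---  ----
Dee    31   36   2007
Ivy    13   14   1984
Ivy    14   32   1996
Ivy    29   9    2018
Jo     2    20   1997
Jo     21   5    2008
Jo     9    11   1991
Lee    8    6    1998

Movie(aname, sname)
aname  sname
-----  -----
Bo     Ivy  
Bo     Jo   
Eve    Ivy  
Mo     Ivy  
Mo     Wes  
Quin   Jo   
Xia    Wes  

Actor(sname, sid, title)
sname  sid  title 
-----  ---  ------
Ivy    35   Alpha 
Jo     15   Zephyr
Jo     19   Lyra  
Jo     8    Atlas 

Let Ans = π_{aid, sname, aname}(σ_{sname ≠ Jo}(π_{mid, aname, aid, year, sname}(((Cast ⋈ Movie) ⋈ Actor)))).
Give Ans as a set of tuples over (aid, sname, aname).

{(13, Ivy, Bo), (13, Ivy, Eve), (13, Ivy, Mo), (14, Ivy, Bo), (14, Ivy, Eve), (14, Ivy, Mo), (29, Ivy, Bo), (29, Ivy, Eve), (29, Ivy, Mo)}

Joining Cast and Movie on sname yields {(Ivy, 13, 14, 1984, Bo), (Ivy, 13, 14, 1984, Eve), (Ivy, 13, 14, 1984, Mo), (Ivy, 14, 32, 1996, Bo), (Ivy, 14, 32, 1996, Eve), (Ivy, 14, 32, 1996, Mo), (Ivy, 29, 9, 2018, Bo), (Ivy, 29, 9, 2018, Eve), (Ivy, 29, 9, 2018, Mo), (Jo, 2, 20, 1997, Bo), (Jo, 2, 20, 1997, Quin), (Jo, 21, 5, 2008, Bo), (Jo, 21, 5, 2008, Quin), (Jo, 9, 11, 1991, Bo), (Jo, 9, 11, 1991, Quin)}.
Joining (Cast ⋈ Movie) and Actor on sname yields {(Ivy, 13, 14, 1984, Bo, 35, Alpha), (Ivy, 13, 14, 1984, Eve, 35, Alpha), (Ivy, 13, 14, 1984, Mo, 35, Alpha), (Ivy, 14, 32, 1996, Bo, 35, Alpha), (Ivy, 14, 32, 1996, Eve, 35, Alpha), (Ivy, 14, 32, 1996, Mo, 35, Alpha), (Ivy, 29, 9, 2018, Bo, 35, Alpha), (Ivy, 29, 9, 2018, Eve, 35, Alpha), (Ivy, 29, 9, 2018, Mo, 35, Alpha), (Jo, 2, 20, 1997, Bo, 15, Zephyr), (Jo, 2, 20, 1997, Bo, 19, Lyra), (Jo, 2, 20, 1997, Bo, 8, Atlas), (Jo, 2, 20, 1997, Quin, 15, Zephyr), (Jo, 2, 20, 1997, Quin, 19, Lyra), (Jo, 2, 20, 1997, Quin, 8, Atlas), (Jo, 21, 5, 2008, Bo, 15, Zephyr), (Jo, 21, 5, 2008, Bo, 19, Lyra), (Jo, 21, 5, 2008, Bo, 8, Atlas), (Jo, 21, 5, 2008, Quin, 15, Zephyr), (Jo, 21, 5, 2008, Quin, 19, Lyra), (Jo, 21, 5, 2008, Quin, 8, Atlas), (Jo, 9, 11, 1991, Bo, 15, Zephyr), (Jo, 9, 11, 1991, Bo, 19, Lyra), (Jo, 9, 11, 1991, Bo, 8, Atlas), (Jo, 9, 11, 1991, Quin, 15, Zephyr), (Jo, 9, 11, 1991, Quin, 19, Lyra), (Jo, 9, 11, 1991, Quin, 8, Atlas)}.
Projecting to mid, aname, aid, year, sname (12 duplicate(s) eliminated): {(11, Bo, 9, 1991, Jo), (11, Quin, 9, 1991, Jo), (14, Bo, 13, 1984, Ivy), (14, Eve, 13, 1984, Ivy), (14, Mo, 13, 1984, Ivy), (20, Bo, 2, 1997, Jo), (20, Quin, 2, 1997, Jo), (32, Bo, 14, 1996, Ivy), (32, Eve, 14, 1996, Ivy), (32, Mo, 14, 1996, Ivy), (5, Bo, 21, 2008, Jo), (5, Quin, 21, 2008, Jo), (9, Bo, 29, 2018, Ivy), (9, Eve, 29, 2018, Ivy), (9, Mo, 29, 2018, Ivy)}
σ[sname ≠ Jo]: keep tuples satisfying sname ≠ Jo → {(14, Bo, 13, 1984, Ivy), (14, Eve, 13, 1984, Ivy), (14, Mo, 13, 1984, Ivy), (32, Bo, 14, 1996, Ivy), (32, Eve, 14, 1996, Ivy), (32, Mo, 14, 1996, Ivy), (9, Bo, 29, 2018, Ivy), (9, Eve, 29, 2018, Ivy), (9, Mo, 29, 2018, Ivy)}
Projecting to aid, sname, aname: {(13, Ivy, Bo), (13, Ivy, Eve), (13, Ivy, Mo), (14, Ivy, Bo), (14, Ivy, Eve), (14, Ivy, Mo), (29, Ivy, Bo), (29, Ivy, Eve), (29, Ivy, Mo)}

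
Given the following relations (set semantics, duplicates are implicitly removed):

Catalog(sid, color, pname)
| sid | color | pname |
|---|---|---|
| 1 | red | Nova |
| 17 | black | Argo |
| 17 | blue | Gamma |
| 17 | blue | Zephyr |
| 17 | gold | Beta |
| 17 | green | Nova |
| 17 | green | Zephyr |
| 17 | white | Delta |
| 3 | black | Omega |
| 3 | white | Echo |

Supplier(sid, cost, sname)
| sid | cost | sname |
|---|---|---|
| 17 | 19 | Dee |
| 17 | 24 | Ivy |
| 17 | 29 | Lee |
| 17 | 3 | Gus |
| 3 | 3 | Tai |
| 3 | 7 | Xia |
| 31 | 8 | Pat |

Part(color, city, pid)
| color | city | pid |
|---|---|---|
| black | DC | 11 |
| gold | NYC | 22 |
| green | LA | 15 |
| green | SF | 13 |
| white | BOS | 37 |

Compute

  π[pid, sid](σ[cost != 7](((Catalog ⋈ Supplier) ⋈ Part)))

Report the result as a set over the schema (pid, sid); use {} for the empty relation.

Catalog ⋈ Supplier (natural join on sid): {(17, black, Argo, 19, Dee), (17, black, Argo, 24, Ivy), (17, black, Argo, 29, Lee), (17, black, Argo, 3, Gus), (17, blue, Gamma, 19, Dee), (17, blue, Gamma, 24, Ivy), (17, blue, Gamma, 29, Lee), (17, blue, Gamma, 3, Gus), (17, blue, Zephyr, 19, Dee), (17, blue, Zephyr, 24, Ivy), (17, blue, Zephyr, 29, Lee), (17, blue, Zephyr, 3, Gus), (17, gold, Beta, 19, Dee), (17, gold, Beta, 24, Ivy), (17, gold, Beta, 29, Lee), (17, gold, Beta, 3, Gus), (17, green, Nova, 19, Dee), (17, green, Nova, 24, Ivy), (17, green, Nova, 29, Lee), (17, green, Nova, 3, Gus), (17, green, Zephyr, 19, Dee), (17, green, Zephyr, 24, Ivy), (17, green, Zephyr, 29, Lee), (17, green, Zephyr, 3, Gus), (17, white, Delta, 19, Dee), (17, white, Delta, 24, Ivy), (17, white, Delta, 29, Lee), (17, white, Delta, 3, Gus), (3, black, Omega, 3, Tai), (3, black, Omega, 7, Xia), (3, white, Echo, 3, Tai), (3, white, Echo, 7, Xia)}
(Catalog ⋈ Supplier) ⋈ Part (natural join on color): {(17, black, Argo, 19, Dee, DC, 11), (17, black, Argo, 24, Ivy, DC, 11), (17, black, Argo, 29, Lee, DC, 11), (17, black, Argo, 3, Gus, DC, 11), (17, gold, Beta, 19, Dee, NYC, 22), (17, gold, Beta, 24, Ivy, NYC, 22), (17, gold, Beta, 29, Lee, NYC, 22), (17, gold, Beta, 3, Gus, NYC, 22), (17, green, Nova, 19, Dee, LA, 15), (17, green, Nova, 19, Dee, SF, 13), (17, green, Nova, 24, Ivy, LA, 15), (17, green, Nova, 24, Ivy, SF, 13), (17, green, Nova, 29, Lee, LA, 15), (17, green, Nova, 29, Lee, SF, 13), (17, green, Nova, 3, Gus, LA, 15), (17, green, Nova, 3, Gus, SF, 13), (17, green, Zephyr, 19, Dee, LA, 15), (17, green, Zephyr, 19, Dee, SF, 13), (17, green, Zephyr, 24, Ivy, LA, 15), (17, green, Zephyr, 24, Ivy, SF, 13), (17, green, Zephyr, 29, Lee, LA, 15), (17, green, Zephyr, 29, Lee, SF, 13), (17, green, Zephyr, 3, Gus, LA, 15), (17, green, Zephyr, 3, Gus, SF, 13), (17, white, Delta, 19, Dee, BOS, 37), (17, white, Delta, 24, Ivy, BOS, 37), (17, white, Delta, 29, Lee, BOS, 37), (17, white, Delta, 3, Gus, BOS, 37), (3, black, Omega, 3, Tai, DC, 11), (3, black, Omega, 7, Xia, DC, 11), (3, white, Echo, 3, Tai, BOS, 37), (3, white, Echo, 7, Xia, BOS, 37)}
Filtering on cost != 7 leaves {(17, black, Argo, 19, Dee, DC, 11), (17, black, Argo, 24, Ivy, DC, 11), (17, black, Argo, 29, Lee, DC, 11), (17, black, Argo, 3, Gus, DC, 11), (17, gold, Beta, 19, Dee, NYC, 22), (17, gold, Beta, 24, Ivy, NYC, 22), (17, gold, Beta, 29, Lee, NYC, 22), (17, gold, Beta, 3, Gus, NYC, 22), (17, green, Nova, 19, Dee, LA, 15), (17, green, Nova, 19, Dee, SF, 13), (17, green, Nova, 24, Ivy, LA, 15), (17, green, Nova, 24, Ivy, SF, 13), (17, green, Nova, 29, Lee, LA, 15), (17, green, Nova, 29, Lee, SF, 13), (17, green, Nova, 3, Gus, LA, 15), (17, green, Nova, 3, Gus, SF, 13), (17, green, Zephyr, 19, Dee, LA, 15), (17, green, Zephyr, 19, Dee, SF, 13), (17, green, Zephyr, 24, Ivy, LA, 15), (17, green, Zephyr, 24, Ivy, SF, 13), (17, green, Zephyr, 29, Lee, LA, 15), (17, green, Zephyr, 29, Lee, SF, 13), (17, green, Zephyr, 3, Gus, LA, 15), (17, green, Zephyr, 3, Gus, SF, 13), (17, white, Delta, 19, Dee, BOS, 37), (17, white, Delta, 24, Ivy, BOS, 37), (17, white, Delta, 29, Lee, BOS, 37), (17, white, Delta, 3, Gus, BOS, 37), (3, black, Omega, 3, Tai, DC, 11), (3, white, Echo, 3, Tai, BOS, 37)}.
π[pid, sid]: project onto (pid, sid) (23 duplicate(s) eliminated) → {(11, 17), (11, 3), (13, 17), (15, 17), (22, 17), (37, 17), (37, 3)}

{(11, 17), (11, 3), (13, 17), (15, 17), (22, 17), (37, 17), (37, 3)}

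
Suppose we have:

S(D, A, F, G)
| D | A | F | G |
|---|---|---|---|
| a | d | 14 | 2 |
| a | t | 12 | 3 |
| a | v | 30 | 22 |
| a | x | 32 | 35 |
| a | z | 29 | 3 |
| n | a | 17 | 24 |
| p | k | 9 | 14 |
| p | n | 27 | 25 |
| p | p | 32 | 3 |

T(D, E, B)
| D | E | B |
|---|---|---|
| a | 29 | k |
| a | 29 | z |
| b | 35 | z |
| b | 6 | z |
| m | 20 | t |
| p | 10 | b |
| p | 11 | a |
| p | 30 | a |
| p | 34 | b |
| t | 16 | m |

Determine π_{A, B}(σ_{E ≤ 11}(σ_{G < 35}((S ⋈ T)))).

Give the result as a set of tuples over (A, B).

{(k, a), (k, b), (n, a), (n, b), (p, a), (p, b)}

S ⋈ T (natural join on D): {(a, d, 14, 2, 29, k), (a, d, 14, 2, 29, z), (a, t, 12, 3, 29, k), (a, t, 12, 3, 29, z), (a, v, 30, 22, 29, k), (a, v, 30, 22, 29, z), (a, x, 32, 35, 29, k), (a, x, 32, 35, 29, z), (a, z, 29, 3, 29, k), (a, z, 29, 3, 29, z), (p, k, 9, 14, 10, b), (p, k, 9, 14, 11, a), (p, k, 9, 14, 30, a), (p, k, 9, 14, 34, b), (p, n, 27, 25, 10, b), (p, n, 27, 25, 11, a), (p, n, 27, 25, 30, a), (p, n, 27, 25, 34, b), (p, p, 32, 3, 10, b), (p, p, 32, 3, 11, a), (p, p, 32, 3, 30, a), (p, p, 32, 3, 34, b)}
Selection G < 35: {(a, d, 14, 2, 29, k), (a, d, 14, 2, 29, z), (a, t, 12, 3, 29, k), (a, t, 12, 3, 29, z), (a, v, 30, 22, 29, k), (a, v, 30, 22, 29, z), (a, z, 29, 3, 29, k), (a, z, 29, 3, 29, z), (p, k, 9, 14, 10, b), (p, k, 9, 14, 11, a), (p, k, 9, 14, 30, a), (p, k, 9, 14, 34, b), (p, n, 27, 25, 10, b), (p, n, 27, 25, 11, a), (p, n, 27, 25, 30, a), (p, n, 27, 25, 34, b), (p, p, 32, 3, 10, b), (p, p, 32, 3, 11, a), (p, p, 32, 3, 30, a), (p, p, 32, 3, 34, b)}
Selection E ≤ 11: {(p, k, 9, 14, 10, b), (p, k, 9, 14, 11, a), (p, n, 27, 25, 10, b), (p, n, 27, 25, 11, a), (p, p, 32, 3, 10, b), (p, p, 32, 3, 11, a)}
Projecting to A, B: {(k, a), (k, b), (n, a), (n, b), (p, a), (p, b)}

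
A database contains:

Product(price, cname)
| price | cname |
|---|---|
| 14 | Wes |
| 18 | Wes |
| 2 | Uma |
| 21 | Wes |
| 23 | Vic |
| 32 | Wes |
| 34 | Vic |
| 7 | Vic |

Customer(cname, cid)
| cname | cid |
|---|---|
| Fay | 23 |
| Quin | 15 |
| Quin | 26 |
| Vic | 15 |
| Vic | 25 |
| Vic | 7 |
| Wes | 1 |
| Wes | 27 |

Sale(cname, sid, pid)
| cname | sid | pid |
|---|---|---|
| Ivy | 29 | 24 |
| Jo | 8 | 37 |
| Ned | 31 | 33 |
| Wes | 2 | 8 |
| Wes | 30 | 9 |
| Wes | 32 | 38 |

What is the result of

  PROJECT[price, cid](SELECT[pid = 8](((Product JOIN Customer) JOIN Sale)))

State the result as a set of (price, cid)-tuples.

Joining Product and Customer on cname yields {(14, Wes, 1), (14, Wes, 27), (18, Wes, 1), (18, Wes, 27), (21, Wes, 1), (21, Wes, 27), (23, Vic, 15), (23, Vic, 25), (23, Vic, 7), (32, Wes, 1), (32, Wes, 27), (34, Vic, 15), (34, Vic, 25), (34, Vic, 7), (7, Vic, 15), (7, Vic, 25), (7, Vic, 7)}.
Joining (Product JOIN Customer) and Sale on cname yields {(14, Wes, 1, 2, 8), (14, Wes, 1, 30, 9), (14, Wes, 1, 32, 38), (14, Wes, 27, 2, 8), (14, Wes, 27, 30, 9), (14, Wes, 27, 32, 38), (18, Wes, 1, 2, 8), (18, Wes, 1, 30, 9), (18, Wes, 1, 32, 38), (18, Wes, 27, 2, 8), (18, Wes, 27, 30, 9), (18, Wes, 27, 32, 38), (21, Wes, 1, 2, 8), (21, Wes, 1, 30, 9), (21, Wes, 1, 32, 38), (21, Wes, 27, 2, 8), (21, Wes, 27, 30, 9), (21, Wes, 27, 32, 38), (32, Wes, 1, 2, 8), (32, Wes, 1, 30, 9), (32, Wes, 1, 32, 38), (32, Wes, 27, 2, 8), (32, Wes, 27, 30, 9), (32, Wes, 27, 32, 38)}.
Filtering on pid = 8 leaves {(14, Wes, 1, 2, 8), (14, Wes, 27, 2, 8), (18, Wes, 1, 2, 8), (18, Wes, 27, 2, 8), (21, Wes, 1, 2, 8), (21, Wes, 27, 2, 8), (32, Wes, 1, 2, 8), (32, Wes, 27, 2, 8)}.
Keep only column(s) price, cid: {(14, 1), (14, 27), (18, 1), (18, 27), (21, 1), (21, 27), (32, 1), (32, 27)}

{(14, 1), (14, 27), (18, 1), (18, 27), (21, 1), (21, 27), (32, 1), (32, 27)}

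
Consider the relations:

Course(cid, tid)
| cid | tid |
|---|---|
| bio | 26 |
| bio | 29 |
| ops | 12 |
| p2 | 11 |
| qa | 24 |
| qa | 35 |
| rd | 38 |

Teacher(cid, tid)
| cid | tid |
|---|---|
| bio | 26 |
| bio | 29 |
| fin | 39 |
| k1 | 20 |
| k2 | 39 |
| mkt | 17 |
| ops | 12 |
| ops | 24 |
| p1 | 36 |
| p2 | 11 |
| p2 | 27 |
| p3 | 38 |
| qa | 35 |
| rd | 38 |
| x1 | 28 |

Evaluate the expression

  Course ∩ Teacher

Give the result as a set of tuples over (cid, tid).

Taking the intersection: {(bio, 26), (bio, 29), (ops, 12), (p2, 11), (qa, 35), (rd, 38)}

{(bio, 26), (bio, 29), (ops, 12), (p2, 11), (qa, 35), (rd, 38)}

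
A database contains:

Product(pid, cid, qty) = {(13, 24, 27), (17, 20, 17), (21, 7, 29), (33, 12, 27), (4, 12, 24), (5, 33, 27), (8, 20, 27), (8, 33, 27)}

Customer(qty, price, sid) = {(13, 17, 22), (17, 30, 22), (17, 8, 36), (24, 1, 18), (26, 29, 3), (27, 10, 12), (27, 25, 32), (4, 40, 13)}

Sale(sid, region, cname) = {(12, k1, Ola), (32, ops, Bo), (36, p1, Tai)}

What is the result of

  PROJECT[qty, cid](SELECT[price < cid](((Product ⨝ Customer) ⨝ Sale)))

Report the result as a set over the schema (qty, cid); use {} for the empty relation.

{(17, 20), (27, 12), (27, 20), (27, 24), (27, 33)}

Product ⋈ Customer (natural join on qty): {(13, 24, 27, 10, 12), (13, 24, 27, 25, 32), (17, 20, 17, 30, 22), (17, 20, 17, 8, 36), (33, 12, 27, 10, 12), (33, 12, 27, 25, 32), (4, 12, 24, 1, 18), (5, 33, 27, 10, 12), (5, 33, 27, 25, 32), (8, 20, 27, 10, 12), (8, 20, 27, 25, 32), (8, 33, 27, 10, 12), (8, 33, 27, 25, 32)}
(Product ⨝ Customer) ⋈ Sale (natural join on sid): {(13, 24, 27, 10, 12, k1, Ola), (13, 24, 27, 25, 32, ops, Bo), (17, 20, 17, 8, 36, p1, Tai), (33, 12, 27, 10, 12, k1, Ola), (33, 12, 27, 25, 32, ops, Bo), (5, 33, 27, 10, 12, k1, Ola), (5, 33, 27, 25, 32, ops, Bo), (8, 20, 27, 10, 12, k1, Ola), (8, 20, 27, 25, 32, ops, Bo), (8, 33, 27, 10, 12, k1, Ola), (8, 33, 27, 25, 32, ops, Bo)}
Selection price < cid: {(13, 24, 27, 10, 12, k1, Ola), (17, 20, 17, 8, 36, p1, Tai), (33, 12, 27, 10, 12, k1, Ola), (5, 33, 27, 10, 12, k1, Ola), (5, 33, 27, 25, 32, ops, Bo), (8, 20, 27, 10, 12, k1, Ola), (8, 33, 27, 10, 12, k1, Ola), (8, 33, 27, 25, 32, ops, Bo)}
π_{qty, cid} gives {(17, 20), (27, 12), (27, 20), (27, 24), (27, 33)} (3 duplicate(s) eliminated).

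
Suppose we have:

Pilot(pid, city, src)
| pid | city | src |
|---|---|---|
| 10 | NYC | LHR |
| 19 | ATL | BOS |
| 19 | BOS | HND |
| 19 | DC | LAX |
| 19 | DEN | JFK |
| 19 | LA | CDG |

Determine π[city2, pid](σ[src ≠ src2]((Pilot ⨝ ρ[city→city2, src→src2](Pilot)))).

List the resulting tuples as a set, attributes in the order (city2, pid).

{(ATL, 19), (BOS, 19), (DC, 19), (DEN, 19), (LA, 19)}

ρ[city→city2, src→src2]: schema becomes (pid, city2, src2); tuples unchanged.
Joining Pilot and ρ[city→city2, src→src2](Pilot) on pid yields {(10, NYC, LHR, NYC, LHR), (19, ATL, BOS, ATL, BOS), (19, ATL, BOS, BOS, HND), (19, ATL, BOS, DC, LAX), (19, ATL, BOS, DEN, JFK), (19, ATL, BOS, LA, CDG), (19, BOS, HND, ATL, BOS), (19, BOS, HND, BOS, HND), (19, BOS, HND, DC, LAX), (19, BOS, HND, DEN, JFK), (19, BOS, HND, LA, CDG), (19, DC, LAX, ATL, BOS), (19, DC, LAX, BOS, HND), (19, DC, LAX, DC, LAX), (19, DC, LAX, DEN, JFK), (19, DC, LAX, LA, CDG), (19, DEN, JFK, ATL, BOS), (19, DEN, JFK, BOS, HND), (19, DEN, JFK, DC, LAX), (19, DEN, JFK, DEN, JFK), (19, DEN, JFK, LA, CDG), (19, LA, CDG, ATL, BOS), (19, LA, CDG, BOS, HND), (19, LA, CDG, DC, LAX), (19, LA, CDG, DEN, JFK), (19, LA, CDG, LA, CDG)}.
Apply σ_{src ≠ src2}; surviving tuples: {(19, ATL, BOS, BOS, HND), (19, ATL, BOS, DC, LAX), (19, ATL, BOS, DEN, JFK), (19, ATL, BOS, LA, CDG), (19, BOS, HND, ATL, BOS), (19, BOS, HND, DC, LAX), (19, BOS, HND, DEN, JFK), (19, BOS, HND, LA, CDG), (19, DC, LAX, ATL, BOS), (19, DC, LAX, BOS, HND), (19, DC, LAX, DEN, JFK), (19, DC, LAX, LA, CDG), (19, DEN, JFK, ATL, BOS), (19, DEN, JFK, BOS, HND), (19, DEN, JFK, DC, LAX), (19, DEN, JFK, LA, CDG), (19, LA, CDG, ATL, BOS), (19, LA, CDG, BOS, HND), (19, LA, CDG, DC, LAX), (19, LA, CDG, DEN, JFK)}
π_{city2, pid} gives {(ATL, 19), (BOS, 19), (DC, 19), (DEN, 19), (LA, 19)} (15 duplicate(s) eliminated).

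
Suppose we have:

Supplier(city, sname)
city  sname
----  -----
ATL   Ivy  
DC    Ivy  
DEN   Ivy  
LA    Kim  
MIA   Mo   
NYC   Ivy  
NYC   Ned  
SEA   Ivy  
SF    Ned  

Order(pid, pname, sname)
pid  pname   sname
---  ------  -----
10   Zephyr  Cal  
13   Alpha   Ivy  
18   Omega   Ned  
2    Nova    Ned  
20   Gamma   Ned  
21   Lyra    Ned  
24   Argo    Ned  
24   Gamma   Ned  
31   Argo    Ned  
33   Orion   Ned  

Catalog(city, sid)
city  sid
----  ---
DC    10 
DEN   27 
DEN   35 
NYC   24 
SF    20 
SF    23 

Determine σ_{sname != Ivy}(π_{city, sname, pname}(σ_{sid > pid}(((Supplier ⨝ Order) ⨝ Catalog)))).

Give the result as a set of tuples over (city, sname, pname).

{(NYC, Ned, Gamma), (NYC, Ned, Lyra), (NYC, Ned, Nova), (NYC, Ned, Omega), (SF, Ned, Gamma), (SF, Ned, Lyra), (SF, Ned, Nova), (SF, Ned, Omega)}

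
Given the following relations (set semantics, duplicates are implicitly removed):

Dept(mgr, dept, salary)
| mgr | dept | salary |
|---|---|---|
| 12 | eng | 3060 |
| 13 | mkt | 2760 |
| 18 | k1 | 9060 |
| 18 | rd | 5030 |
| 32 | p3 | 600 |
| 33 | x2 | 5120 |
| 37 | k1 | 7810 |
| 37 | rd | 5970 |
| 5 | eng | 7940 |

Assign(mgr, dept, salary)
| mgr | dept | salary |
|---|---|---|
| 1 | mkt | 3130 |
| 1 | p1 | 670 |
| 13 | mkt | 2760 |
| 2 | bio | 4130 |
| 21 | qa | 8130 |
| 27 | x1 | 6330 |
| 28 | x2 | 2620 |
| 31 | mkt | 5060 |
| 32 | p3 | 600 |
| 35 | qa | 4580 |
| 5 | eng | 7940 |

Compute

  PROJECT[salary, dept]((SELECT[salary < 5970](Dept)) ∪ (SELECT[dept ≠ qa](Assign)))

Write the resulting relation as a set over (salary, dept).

{(2620, x2), (2760, mkt), (3060, eng), (3130, mkt), (4130, bio), (5030, rd), (5060, mkt), (5120, x2), (600, p3), (6330, x1), (670, p1), (7940, eng)}

σ[salary < 5970]: keep tuples satisfying salary < 5970 → {(12, eng, 3060), (13, mkt, 2760), (18, rd, 5030), (32, p3, 600), (33, x2, 5120)}
σ[dept ≠ qa]: keep tuples satisfying dept ≠ qa → {(1, mkt, 3130), (1, p1, 670), (13, mkt, 2760), (2, bio, 4130), (27, x1, 6330), (28, x2, 2620), (31, mkt, 5060), (32, p3, 600), (5, eng, 7940)}
Union: {(12, eng, 3060), (13, mkt, 2760), (18, rd, 5030), (32, p3, 600), (33, x2, 5120)} with {(1, mkt, 3130), (1, p1, 670), (13, mkt, 2760), (2, bio, 4130), (27, x1, 6330), (28, x2, 2620), (31, mkt, 5060), (32, p3, 600), (5, eng, 7940)} → {(1, mkt, 3130), (1, p1, 670), (12, eng, 3060), (13, mkt, 2760), (18, rd, 5030), (2, bio, 4130), (27, x1, 6330), (28, x2, 2620), (31, mkt, 5060), (32, p3, 600), (33, x2, 5120), (5, eng, 7940)}
π[salary, dept]: project onto (salary, dept) → {(2620, x2), (2760, mkt), (3060, eng), (3130, mkt), (4130, bio), (5030, rd), (5060, mkt), (5120, x2), (600, p3), (6330, x1), (670, p1), (7940, eng)}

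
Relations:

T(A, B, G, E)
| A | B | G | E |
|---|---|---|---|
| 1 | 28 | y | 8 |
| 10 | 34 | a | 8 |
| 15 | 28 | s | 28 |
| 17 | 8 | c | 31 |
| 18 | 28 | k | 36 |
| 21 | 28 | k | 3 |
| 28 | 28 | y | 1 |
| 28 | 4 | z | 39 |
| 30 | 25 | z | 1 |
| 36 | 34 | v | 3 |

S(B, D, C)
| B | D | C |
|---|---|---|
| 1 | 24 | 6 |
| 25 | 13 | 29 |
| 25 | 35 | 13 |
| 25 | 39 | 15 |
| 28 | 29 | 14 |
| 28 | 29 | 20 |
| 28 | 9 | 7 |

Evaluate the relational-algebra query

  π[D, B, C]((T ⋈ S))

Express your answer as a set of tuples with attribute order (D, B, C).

Natural join on B: {(1, 28, y, 8, 29, 14), (1, 28, y, 8, 29, 20), (1, 28, y, 8, 9, 7), (15, 28, s, 28, 29, 14), (15, 28, s, 28, 29, 20), (15, 28, s, 28, 9, 7), (18, 28, k, 36, 29, 14), (18, 28, k, 36, 29, 20), (18, 28, k, 36, 9, 7), (21, 28, k, 3, 29, 14), (21, 28, k, 3, 29, 20), (21, 28, k, 3, 9, 7), (28, 28, y, 1, 29, 14), (28, 28, y, 1, 29, 20), (28, 28, y, 1, 9, 7), (30, 25, z, 1, 13, 29), (30, 25, z, 1, 35, 13), (30, 25, z, 1, 39, 15)}
π_{D, B, C} gives {(13, 25, 29), (29, 28, 14), (29, 28, 20), (35, 25, 13), (39, 25, 15), (9, 28, 7)} (12 duplicate(s) eliminated).

{(13, 25, 29), (29, 28, 14), (29, 28, 20), (35, 25, 13), (39, 25, 15), (9, 28, 7)}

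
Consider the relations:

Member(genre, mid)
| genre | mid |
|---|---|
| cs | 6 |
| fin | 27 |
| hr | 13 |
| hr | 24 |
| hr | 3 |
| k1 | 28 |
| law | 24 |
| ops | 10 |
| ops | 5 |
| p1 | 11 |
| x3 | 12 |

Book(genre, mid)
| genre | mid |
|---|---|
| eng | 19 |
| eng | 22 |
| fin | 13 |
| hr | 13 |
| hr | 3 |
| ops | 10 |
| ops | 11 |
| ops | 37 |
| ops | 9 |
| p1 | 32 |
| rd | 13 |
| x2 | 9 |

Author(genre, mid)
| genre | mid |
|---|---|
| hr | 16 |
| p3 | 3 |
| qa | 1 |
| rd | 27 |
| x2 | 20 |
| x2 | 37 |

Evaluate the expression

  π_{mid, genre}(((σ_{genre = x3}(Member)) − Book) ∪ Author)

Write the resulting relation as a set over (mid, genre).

σ[genre = x3]: keep tuples satisfying genre = x3 → {(x3, 12)}
Difference: {(x3, 12)} with {(eng, 19), (eng, 22), (fin, 13), (hr, 13), (hr, 3), (ops, 10), (ops, 11), (ops, 37), (ops, 9), (p1, 32), (rd, 13), (x2, 9)} → {(x3, 12)}
Union: {(x3, 12)} with {(hr, 16), (p3, 3), (qa, 1), (rd, 27), (x2, 20), (x2, 37)} → {(hr, 16), (p3, 3), (qa, 1), (rd, 27), (x2, 20), (x2, 37), (x3, 12)}
π_{mid, genre} gives {(1, qa), (12, x3), (16, hr), (20, x2), (27, rd), (3, p3), (37, x2)}.

{(1, qa), (12, x3), (16, hr), (20, x2), (27, rd), (3, p3), (37, x2)}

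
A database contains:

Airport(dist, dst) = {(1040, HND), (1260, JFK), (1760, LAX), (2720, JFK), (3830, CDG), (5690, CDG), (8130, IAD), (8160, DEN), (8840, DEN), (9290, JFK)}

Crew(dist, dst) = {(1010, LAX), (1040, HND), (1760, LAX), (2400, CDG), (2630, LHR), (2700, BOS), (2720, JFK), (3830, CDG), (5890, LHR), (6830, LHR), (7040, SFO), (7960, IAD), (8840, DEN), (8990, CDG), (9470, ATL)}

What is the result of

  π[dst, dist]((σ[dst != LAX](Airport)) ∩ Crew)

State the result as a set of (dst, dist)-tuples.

{(CDG, 3830), (DEN, 8840), (HND, 1040), (JFK, 2720)}

Apply σ_{dst != LAX}; surviving tuples: {(1040, HND), (1260, JFK), (2720, JFK), (3830, CDG), (5690, CDG), (8130, IAD), (8160, DEN), (8840, DEN), (9290, JFK)}
Set intersection of the two operands is {(1040, HND), (2720, JFK), (3830, CDG), (8840, DEN)}.
Keep only column(s) dst, dist: {(CDG, 3830), (DEN, 8840), (HND, 1040), (JFK, 2720)}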